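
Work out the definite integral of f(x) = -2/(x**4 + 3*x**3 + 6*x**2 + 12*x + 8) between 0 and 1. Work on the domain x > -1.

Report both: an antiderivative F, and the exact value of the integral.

Factor the denominator ((x + 1)*(x + 2)*(x**2 + 4)) and decompose: f = (3*x + 2)/(20*(x**2 + 4)) + 1/(4*(x + 2)) - 2/(5*(x + 1)); each piece integrates to a log, atan, or power term.
F(x) = -2*log(x + 1)/5 + log(x + 2)/4 + 3*log(x**2 + 4)/40 + atan(x/2)/20 is an antiderivative of f.
Check: d/dx[-2*log(x + 1)/5 + log(x + 2)/4 + 3*log(x**2 + 4)/40 + atan(x/2)/20] = -2/(x**4 + 3*x**3 + 6*x**2 + 12*x + 8) = f(x).
F(1) = -2*log(2)/5 + atan(1/2)/20 + 3*log(5)/40 + log(3)/4; F(0) = 3*log(4)/40 + log(2)/4.
Integral = F(1) - F(0) = -13*log(2)/20 - 3*log(4)/40 + atan(1/2)/20 + 3*log(5)/40 + log(3)/4.

Antiderivative: F(x) = -2*log(x + 1)/5 + log(x + 2)/4 + 3*log(x**2 + 4)/40 + atan(x/2)/20; value = -13*log(2)/20 - 3*log(4)/40 + atan(1/2)/20 + 3*log(5)/40 + log(3)/4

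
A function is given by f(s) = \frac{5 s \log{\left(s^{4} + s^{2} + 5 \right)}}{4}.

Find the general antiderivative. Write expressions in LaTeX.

For F(s) to be correct the identity F'(s) - f(s) = 0 must hold.
Check: d/ds[\frac{5 s^{2} \log{\left(s^{4} + s^{2} + 5 \right)}}{8} - \frac{5 s^{2}}{4} + \frac{5 \log{\left(s^{4} + s^{2} + 5 \right)}}{16} + \frac{5 \sqrt{19} \operatorname{atan}{\left(\frac{2 \sqrt{19} s^{2}}{19} + \frac{\sqrt{19}}{19} \right)}}{8}] = \frac{5 s \log{\left(s^{4} + s^{2} + 5 \right)}}{4} = f(s).

F(s) = \frac{5 s^{2} \log{\left(s^{4} + s^{2} + 5 \right)}}{8} - \frac{5 s^{2}}{4} + \frac{5 \log{\left(s^{4} + s^{2} + 5 \right)}}{16} + \frac{5 \sqrt{19} \operatorname{atan}{\left(\frac{2 \sqrt{19} s^{2}}{19} + \frac{\sqrt{19}}{19} \right)}}{8} + C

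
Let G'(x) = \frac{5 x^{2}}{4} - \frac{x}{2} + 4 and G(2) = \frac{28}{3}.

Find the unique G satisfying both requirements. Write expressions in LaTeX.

Integrate term by term and add the pieces.
A general antiderivative is \frac{5 x^{3}}{12} - \frac{x^{2}}{4} + 4 x + C.
The condition gives C = \frac{28}{3} - (\frac{31}{3}) = -1.
So G(x) = \frac{5 x^{3} - 3 x^{2} + 48 x - 12}{12}.
Check: d/dx[\frac{5 x^{3} - 3 x^{2} + 48 x - 12}{12}] = \frac{5 x^{2}}{4} - \frac{x}{2} + 4 = G'(x).

G(x) = \frac{5 x^{3} - 3 x^{2} + 48 x - 12}{12}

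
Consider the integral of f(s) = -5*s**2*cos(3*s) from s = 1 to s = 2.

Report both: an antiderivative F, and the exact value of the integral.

Any candidate F(s) must reproduce f(s) exactly when differentiated.
F(s) = -5*(9*s**2*sin(3*s) + 6*s*cos(3*s) - 2*sin(3*s))/27 is an antiderivative of f.
Check: d/ds[-5*(9*s**2*sin(3*s) + 6*s*cos(3*s) - 2*sin(3*s))/27] = -5*s**2*cos(3*s) = f(s).
F(2) = -20*cos(6)/9 - 170*sin(6)/27; F(1) = -35*sin(3)/27 - 10*cos(3)/9.
Integral = F(2) - F(1) = -20*cos(6)/9 + 10*cos(3)/9 + 35*sin(3)/27 - 170*sin(6)/27.

Antiderivative: F(s) = -5*(9*s**2*sin(3*s) + 6*s*cos(3*s) - 2*sin(3*s))/27; value = -20*cos(6)/9 + 10*cos(3)/9 + 35*sin(3)/27 - 170*sin(6)/27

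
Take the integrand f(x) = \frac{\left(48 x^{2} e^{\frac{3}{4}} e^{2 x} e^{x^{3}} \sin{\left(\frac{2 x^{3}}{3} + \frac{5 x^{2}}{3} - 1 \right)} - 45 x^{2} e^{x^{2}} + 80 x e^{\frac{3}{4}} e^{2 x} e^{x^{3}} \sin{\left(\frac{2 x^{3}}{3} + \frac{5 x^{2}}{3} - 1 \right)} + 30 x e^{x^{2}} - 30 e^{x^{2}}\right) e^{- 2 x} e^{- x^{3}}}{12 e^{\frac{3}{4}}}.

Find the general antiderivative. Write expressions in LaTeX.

An antiderivative F(x) passes only if d/dx[F] lands on f(x) exactly.
Check: d/dx[\frac{\left(- 8 e^{\frac{3}{4}} e^{2 x} e^{- x^{2}} e^{x^{3}} \cos{\left(\frac{2 x^{3}}{3} + \frac{5 x^{2}}{3} - 1 \right)} + 5\right) e^{- 2 x} e^{x^{2}} e^{- x^{3}}}{4 e^{\frac{3}{4}}}] = \frac{\left(48 x^{2} e^{\frac{3}{4}} e^{2 x} e^{x^{3}} \sin{\left(\frac{2 x^{3}}{3} + \frac{5 x^{2}}{3} - 1 \right)} - 45 x^{2} e^{x^{2}} + 80 x e^{\frac{3}{4}} e^{2 x} e^{x^{3}} \sin{\left(\frac{2 x^{3}}{3} + \frac{5 x^{2}}{3} - 1 \right)} + 30 x e^{x^{2}} - 30 e^{x^{2}}\right) e^{- 2 x} e^{- x^{3}}}{12 e^{\frac{3}{4}}} = f(x).

F(x) = \frac{\left(- 8 e^{\frac{3}{4}} e^{2 x} e^{- x^{2}} e^{x^{3}} \cos{\left(\frac{2 x^{3}}{3} + \frac{5 x^{2}}{3} - 1 \right)} + 5\right) e^{- 2 x} e^{x^{2}} e^{- x^{3}}}{4 e^{\frac{3}{4}}} + C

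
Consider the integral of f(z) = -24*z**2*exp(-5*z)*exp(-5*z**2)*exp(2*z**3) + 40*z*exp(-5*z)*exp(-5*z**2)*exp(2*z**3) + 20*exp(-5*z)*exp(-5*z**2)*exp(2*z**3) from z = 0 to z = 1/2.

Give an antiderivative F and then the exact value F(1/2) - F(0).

Antiderivative: F(z) = -4*exp(2*z**3 - 5*z**2 - 5*z); value = 4 - 4*exp(-7/2)

f matches the chain-rule pattern g'(h)*h' with inner function h(z) = 2*z**3 - 5*z**2 - 5*z; substituting u = h(z) collapses the integral.
F(z) = -4*exp(2*z**3 - 5*z**2 - 5*z) is an antiderivative of f.
Check: d/dz[-4*exp(2*z**3 - 5*z**2 - 5*z)] = -24*z**2*exp(-5*z)*exp(-5*z**2)*exp(2*z**3) + 40*z*exp(-5*z)*exp(-5*z**2)*exp(2*z**3) + 20*exp(-5*z)*exp(-5*z**2)*exp(2*z**3) = f(z).
F(1/2) = -4*exp(-7/2); F(0) = -4.
Integral = F(1/2) - F(0) = 4 - 4*exp(-7/2).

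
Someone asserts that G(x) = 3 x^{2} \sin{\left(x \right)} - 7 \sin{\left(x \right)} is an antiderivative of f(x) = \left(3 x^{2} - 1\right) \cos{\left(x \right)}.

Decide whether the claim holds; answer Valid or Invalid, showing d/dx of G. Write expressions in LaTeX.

d/dx[G] = 3 x^{2} \cos{\left(x \right)} + 6 x \sin{\left(x \right)} - 7 \cos{\left(x \right)}
d/dx[G] - f(x) = 6 x \sin{\left(x \right)} - 6 \cos{\left(x \right)} != 0.

Invalid: d/dx[G] - f = 6 x \sin{\left(x \right)} - 6 \cos{\left(x \right)}, which is not 0.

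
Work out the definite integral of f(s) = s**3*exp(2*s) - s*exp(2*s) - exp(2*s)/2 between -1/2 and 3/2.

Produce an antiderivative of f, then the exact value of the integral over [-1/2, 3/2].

f has the shape u'v + uv' for u = s**3/2 - 3*s**2/4 + s/4 - 3/8 and v = exp(2*s) — it is the derivative of the product u*v.
F(s) = (4*s**3 - 6*s**2 + 2*s - 3)*exp(2*s)/8 is an antiderivative of f.
Check: d/ds[(4*s**3 - 6*s**2 + 2*s - 3)*exp(2*s)/8] = s**3*exp(2*s) - s*exp(2*s) - exp(2*s)/2 = f(s).
F(3/2) = 0; F(-1/2) = -3*exp(-1)/4.
Integral = F(3/2) - F(-1/2) = 3*exp(-1)/4.

Antiderivative: F(s) = (4*s**3 - 6*s**2 + 2*s - 3)*exp(2*s)/8; value = 3*exp(-1)/4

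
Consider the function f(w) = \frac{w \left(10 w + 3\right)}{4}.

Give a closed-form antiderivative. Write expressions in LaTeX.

Whatever form F(w) takes, F'(w) = f(w) is non-negotiable.
Check: d/dw[\frac{5 w^{3}}{6} + \frac{3 w^{2}}{8}] = \frac{5 w^{2}}{2} + \frac{3 w}{4}, which equals f(w).

An antiderivative is F(w) = \frac{5 w^{3}}{6} + \frac{3 w^{2}}{8}.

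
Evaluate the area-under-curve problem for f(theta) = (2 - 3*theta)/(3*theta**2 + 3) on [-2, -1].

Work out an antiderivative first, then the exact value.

Antiderivative: F(theta) = -log(theta**2 + 1)/2 + 2*atan(theta)/3; value = -pi/6 - log(2)/2 + 2*atan(2)/3 + log(5)/2

An antiderivative F(theta) passes only if d/dtheta[F] lands on f(theta) exactly.
F(theta) = -log(theta**2 + 1)/2 + 2*atan(theta)/3 is an antiderivative of f.
Check: d/dtheta[-log(theta**2 + 1)/2 + 2*atan(theta)/3] = (2 - 3*theta)/(3*theta**2 + 3) = f(theta).
F(-1) = -pi/6 - log(2)/2; F(-2) = -log(5)/2 - 2*atan(2)/3.
Integral = F(-1) - F(-2) = -pi/6 - log(2)/2 + 2*atan(2)/3 + log(5)/2.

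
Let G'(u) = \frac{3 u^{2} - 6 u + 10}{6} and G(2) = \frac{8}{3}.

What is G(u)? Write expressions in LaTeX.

Since d/du undoes antidifferentiation here, G(u) must give back the stated G'(u).
A general antiderivative is \frac{u^{3}}{6} - \frac{u^{2}}{2} + \frac{5 u}{3} + C.
The condition gives C = \frac{8}{3} - (\frac{8}{3}) = 0.
So G(u) = \frac{u \left(u^{2} - 3 u + 10\right)}{6}.
Check: d/du[\frac{u \left(u^{2} - 3 u + 10\right)}{6}] = \frac{u^{2}}{2} - u + \frac{5}{3}, which equals G'(u).

G(u) = \frac{u \left(u^{2} - 3 u + 10\right)}{6}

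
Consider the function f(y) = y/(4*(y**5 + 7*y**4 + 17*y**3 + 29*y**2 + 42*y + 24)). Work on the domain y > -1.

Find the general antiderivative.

F(y) = -log(y + 1)/48 + log(y + 2)/28 - log(y + 4)/114 - 13*log(y**2 + 3)/4256 + 11*sqrt(3)*atan(sqrt(3)*y/3)/2128 + C

Factor the denominator (4*(y + 1)*(y + 2)*(y + 4)*(y**2 + 3)) and decompose: f = -(13*y - 33)/(2128*(y**2 + 3)) - 1/(114*(y + 4)) + 1/(28*(y + 2)) - 1/(48*(y + 1)); each piece integrates to a log, atan, or power term.
Check: d/dy[-log(y + 1)/48 + log(y + 2)/28 - log(y + 4)/114 - 13*log(y**2 + 3)/4256 + 11*sqrt(3)*atan(sqrt(3)*y/3)/2128] = y/(4*y**5 + 28*y**4 + 68*y**3 + 116*y**2 + 168*y + 96), which equals f(y).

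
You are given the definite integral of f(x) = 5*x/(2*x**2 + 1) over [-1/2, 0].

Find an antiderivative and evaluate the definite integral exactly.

The substitution u = 2*x**2 + 1 works: f is exactly (dF/du)*(du/dx) for that inner function.
F(x) = 5*log(2*x**2 + 1)/4 is an antiderivative of f.
Check: d/dx[5*log(2*x**2 + 1)/4] = 5*x/(2*x**2 + 1) = f(x).
F(0) = 0; F(-1/2) = 5*log(3/2)/4.
Integral = F(0) - F(-1/2) = -5*log(3/2)/4.

Antiderivative: F(x) = 5*log(2*x**2 + 1)/4; value = -5*log(3/2)/4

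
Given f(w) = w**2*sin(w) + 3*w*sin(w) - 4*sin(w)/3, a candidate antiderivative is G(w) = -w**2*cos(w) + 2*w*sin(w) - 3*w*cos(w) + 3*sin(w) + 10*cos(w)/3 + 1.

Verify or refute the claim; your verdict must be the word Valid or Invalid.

Valid. The derivative of G reproduces f.

d/dw[G] = w**2*sin(w) + 3*w*sin(w) - 4*sin(w)/3
This equals f(w) exactly, so the claim holds.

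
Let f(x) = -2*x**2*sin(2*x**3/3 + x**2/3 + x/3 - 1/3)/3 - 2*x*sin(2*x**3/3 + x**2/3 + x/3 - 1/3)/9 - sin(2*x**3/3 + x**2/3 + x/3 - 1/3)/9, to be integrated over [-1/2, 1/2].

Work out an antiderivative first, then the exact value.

Antiderivative: F(x) = cos(2*x**3/3 + x**2/3 + x/3 - 1/3)/3; value = 1/3 - cos(1/2)/3

f matches the chain-rule pattern g'(h)*h' with inner function h(x) = 2*x**3/3 + x**2/3 + x/3 - 1/3; substituting u = h(x) collapses the integral.
F(x) = cos(2*x**3/3 + x**2/3 + x/3 - 1/3)/3 is an antiderivative of f.
Check: d/dx[cos(2*x**3/3 + x**2/3 + x/3 - 1/3)/3] = -2*x**2*sin(2*x**3/3 + x**2/3 + x/3 - 1/3)/3 - 2*x*sin(2*x**3/3 + x**2/3 + x/3 - 1/3)/9 - sin(2*x**3/3 + x**2/3 + x/3 - 1/3)/9 = f(x).
F(1/2) = 1/3; F(-1/2) = cos(1/2)/3.
Integral = F(1/2) - F(-1/2) = 1/3 - cos(1/2)/3.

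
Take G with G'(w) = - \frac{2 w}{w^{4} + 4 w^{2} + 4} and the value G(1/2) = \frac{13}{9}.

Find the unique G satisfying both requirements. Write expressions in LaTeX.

G'(w) matches the chain-rule pattern g'(h)*h' with inner function h(w) = w^{2} + 2; substituting u = h(w) collapses the integral.
A general antiderivative is \frac{1}{w^{2} + 2} + C.
The condition gives C = \frac{13}{9} - (\frac{4}{9}) = 1.
So G(w) = 1 + \frac{1}{w^{2} + 2}.
Check: d/dw[1 + \frac{1}{w^{2} + 2}] = - \frac{2 w}{w^{4} + 4 w^{2} + 4} = G'(w).

G(w) = 1 + \frac{1}{w^{2} + 2}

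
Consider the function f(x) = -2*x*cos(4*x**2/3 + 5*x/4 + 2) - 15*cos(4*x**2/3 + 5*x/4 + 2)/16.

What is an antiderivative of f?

An antiderivative is F(x) = -3*sin(4*x**2/3 + 5*x/4 + 2)/4.

The substitution u = 4*x**2/3 + 5*x/4 + 2 works: f is exactly (dF/du)*(du/dx) for that inner function.
Check: d/dx[-3*sin(4*x**2/3 + 5*x/4 + 2)/4] = -2*x*cos(4*x**2/3 + 5*x/4 + 2) - 15*cos(4*x**2/3 + 5*x/4 + 2)/16 = f(x).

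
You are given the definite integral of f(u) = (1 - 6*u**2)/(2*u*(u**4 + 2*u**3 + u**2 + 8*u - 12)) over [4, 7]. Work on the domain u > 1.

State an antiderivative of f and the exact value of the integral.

Antiderivative: F(u) = -log(u)/24 - log(u - 1)/8 - 53*log(u + 3)/312 + 35*log(u**2 + 4)/208 - 5*atan(u/2)/26; value = -35*log(20)/208 - 53*log(10)/312 - 5*atan(7/2)/26 - log(6)/8 + log(4)/24 + log(3)/8 + 5*atan(2)/26 + 5*log(7)/39 + 35*log(53)/208

Factor the denominator (2*u*(u - 1)*(u + 3)*(u**2 + 4)) and decompose: f = 5*(7*u - 8)/(104*(u**2 + 4)) - 53/(312*(u + 3)) - 1/(8*(u - 1)) - 1/(24*u); each piece integrates to a log, atan, or power term.
F(u) = -log(u)/24 - log(u - 1)/8 - 53*log(u + 3)/312 + 35*log(u**2 + 4)/208 - 5*atan(u/2)/26 is an antiderivative of f.
Check: d/du[-log(u)/24 - log(u - 1)/8 - 53*log(u + 3)/312 + 35*log(u**2 + 4)/208 - 5*atan(u/2)/26] = (1 - 6*u**2)/(2*u**5 + 4*u**4 + 2*u**3 + 16*u**2 - 24*u), which equals f(u).
F(7) = -53*log(10)/312 - 5*atan(7/2)/26 - log(6)/8 - log(7)/24 + 35*log(53)/208; F(4) = -53*log(7)/312 - 5*atan(2)/26 - log(3)/8 - log(4)/24 + 35*log(20)/208.
Integral = F(7) - F(4) = -35*log(20)/208 - 53*log(10)/312 - 5*atan(7/2)/26 - log(6)/8 + log(4)/24 + log(3)/8 + 5*atan(2)/26 + 5*log(7)/39 + 35*log(53)/208.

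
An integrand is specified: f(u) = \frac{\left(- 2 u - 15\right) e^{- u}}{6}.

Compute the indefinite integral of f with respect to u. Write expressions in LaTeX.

f has the shape v'r + vr' for v = \frac{u}{3} + \frac{17}{6} and r = e^{- u} — it is the derivative of the product v*r.
Check: d/du[\frac{\left(2 u + 17\right) e^{- u}}{6}] = \frac{\left(- 2 u - 15\right) e^{- u}}{6} = f(u).

F(u) = \frac{\left(2 u + 17\right) e^{- u}}{6} + C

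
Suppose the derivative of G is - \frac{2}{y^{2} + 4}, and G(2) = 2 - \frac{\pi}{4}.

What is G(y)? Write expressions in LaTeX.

Whatever form G(y) takes, its d/dy must return the stated G'(y).
A general antiderivative is - \operatorname{atan}{\left(\frac{y}{2} \right)} + C.
The condition gives C = 2 - \frac{\pi}{4} - (- \frac{\pi}{4}) = 2.
So G(y) = 2 - \operatorname{atan}{\left(\frac{y}{2} \right)}.
Check: d/dy[2 - \operatorname{atan}{\left(\frac{y}{2} \right)}] = - \frac{2}{y^{2} + 4} = G'(y).

G(y) = 2 - \operatorname{atan}{\left(\frac{y}{2} \right)}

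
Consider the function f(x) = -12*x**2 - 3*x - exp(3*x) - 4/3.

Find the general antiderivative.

The integrand splits into summands that can be handled one at a time.
Check: d/dx[(-24*x**3 - 9*x**2 - 8*x - 2*exp(3*x) + 6)/6] = -12*x**2 - 3*x - exp(3*x) - 4/3 = f(x).

F(x) = (-24*x**3 - 9*x**2 - 8*x - 2*exp(3*x) + 6)/6 + C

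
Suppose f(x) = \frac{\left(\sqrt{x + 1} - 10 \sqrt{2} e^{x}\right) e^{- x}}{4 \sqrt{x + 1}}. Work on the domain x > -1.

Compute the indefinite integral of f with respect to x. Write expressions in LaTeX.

Check any antiderivative F(x) by computing F'(x) and comparing it with f(x).
Check: d/dx[\frac{\left(- 20 \sqrt{2} \sqrt{x + 1} e^{x} - 1\right) e^{- x}}{4}] = \frac{\left(\sqrt{x + 1} - 10 \sqrt{2} e^{x}\right) e^{- x}}{4 \sqrt{x + 1}} = f(x).

F(x) = \frac{\left(- 20 \sqrt{2} \sqrt{x + 1} e^{x} - 1\right) e^{- x}}{4} + C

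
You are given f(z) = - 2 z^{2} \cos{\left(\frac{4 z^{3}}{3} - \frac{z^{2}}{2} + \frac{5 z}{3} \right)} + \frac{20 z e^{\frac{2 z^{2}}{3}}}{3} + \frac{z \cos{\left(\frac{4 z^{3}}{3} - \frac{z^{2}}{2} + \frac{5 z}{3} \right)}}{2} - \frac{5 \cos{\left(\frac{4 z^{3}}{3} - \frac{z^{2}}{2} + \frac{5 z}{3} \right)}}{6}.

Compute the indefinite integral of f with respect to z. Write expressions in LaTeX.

The integrand splits into summands that can be handled one at a time.
Check: d/dz[5 e^{\frac{2 z^{2}}{3}} - \frac{\sin{\left(\frac{4 z^{3}}{3} - \frac{z^{2}}{2} + \frac{5 z}{3} \right)}}{2}] = - 2 z^{2} \cos{\left(\frac{4 z^{3}}{3} - \frac{z^{2}}{2} + \frac{5 z}{3} \right)} + \frac{20 z e^{\frac{2 z^{2}}{3}}}{3} + \frac{z \cos{\left(\frac{4 z^{3}}{3} - \frac{z^{2}}{2} + \frac{5 z}{3} \right)}}{2} - \frac{5 \cos{\left(\frac{4 z^{3}}{3} - \frac{z^{2}}{2} + \frac{5 z}{3} \right)}}{6} = f(z).

F(z) = 5 e^{\frac{2 z^{2}}{3}} - \frac{\sin{\left(\frac{4 z^{3}}{3} - \frac{z^{2}}{2} + \frac{5 z}{3} \right)}}{2} + C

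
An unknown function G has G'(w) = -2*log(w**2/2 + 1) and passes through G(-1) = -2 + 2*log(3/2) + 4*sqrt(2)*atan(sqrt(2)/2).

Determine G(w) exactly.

G(w) = -2*w*log(w**2/2 + 1) + 4*w - 4*sqrt(2)*atan(sqrt(2)*w/2) + 2

Since d/dw undoes antidifferentiation here, G(w) must give back the stated G'(w).
A general antiderivative is -2*w*log(w**2/2 + 1) + 4*w - 4*sqrt(2)*atan(sqrt(2)*w/2) + C.
The condition gives C = -2 + 2*log(3/2) + 4*sqrt(2)*atan(sqrt(2)/2) - (-4 + 2*log(3/2) + 4*sqrt(2)*atan(sqrt(2)/2)) = 2.
So G(w) = -2*w*log(w**2/2 + 1) + 4*w - 4*sqrt(2)*atan(sqrt(2)*w/2) + 2.
Check: d/dw[-2*w*log(w**2/2 + 1) + 4*w - 4*sqrt(2)*atan(sqrt(2)*w/2) + 2] = -2*log(w**2/2 + 1) = G'(w).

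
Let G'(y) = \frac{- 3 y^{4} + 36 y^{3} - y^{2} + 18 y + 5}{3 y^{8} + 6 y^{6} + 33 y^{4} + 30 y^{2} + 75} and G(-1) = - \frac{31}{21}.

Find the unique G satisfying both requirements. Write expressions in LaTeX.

Recognize the product-rule pattern: G'(y) = u'v + uv' with u = \frac{1}{y^{4} + y^{2} + 5}, v = \frac{y}{3} - 3, so integration by parts undoes it.
A general antiderivative is \frac{\frac{y}{3} - 3}{y^{4} + y^{2} + 5} + C.
The condition gives C = - \frac{31}{21} - (- \frac{10}{21}) = -1.
So G(y) = \frac{y}{3 y^{4} + 3 y^{2} + 15} - 1 - \frac{3}{y^{4} + y^{2} + 5}.
Check: d/dy[\frac{y}{3 y^{4} + 3 y^{2} + 15} - 1 - \frac{3}{y^{4} + y^{2} + 5}] = \frac{- 3 y^{4} + 36 y^{3} - y^{2} + 18 y + 5}{3 y^{8} + 6 y^{6} + 33 y^{4} + 30 y^{2} + 75} = G'(y).

G(y) = \frac{y}{3 y^{4} + 3 y^{2} + 15} - 1 - \frac{3}{y^{4} + y^{2} + 5}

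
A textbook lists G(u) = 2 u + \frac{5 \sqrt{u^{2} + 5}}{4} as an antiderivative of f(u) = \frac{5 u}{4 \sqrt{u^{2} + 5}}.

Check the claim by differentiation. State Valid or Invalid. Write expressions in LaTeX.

d/du[G] = \frac{5 u + 8 \sqrt{u^{2} + 5}}{4 \sqrt{u^{2} + 5}}
d/du[G] - f(u) = 2 != 0.

Invalid: d/du[G] - f = 2, which is not 0.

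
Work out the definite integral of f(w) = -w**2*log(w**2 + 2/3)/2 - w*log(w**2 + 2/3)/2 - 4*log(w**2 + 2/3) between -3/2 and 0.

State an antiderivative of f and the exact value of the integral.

Antiderivative: F(w) = -(18*w**3*log(w**2 + 2/3) - 12*w**3 + 27*w**2*log(w**2 + 2/3) - 27*w**2 + 432*w*log(w**2 + 2/3) - 840*w + 18*log(w**2 + 2/3) + 280*sqrt(6)*atan(sqrt(6)*w/2))/108; value = -70*sqrt(6)*atan(3*sqrt(6)/4)/27 - 35*log(35/12)/6 - log(2/3)/6 + 551/48

Integrate term by term and add the pieces.
F(w) = -(18*w**3*log(w**2 + 2/3) - 12*w**3 + 27*w**2*log(w**2 + 2/3) - 27*w**2 + 432*w*log(w**2 + 2/3) - 840*w + 18*log(w**2 + 2/3) + 280*sqrt(6)*atan(sqrt(6)*w/2))/108 is an antiderivative of f.
Check: d/dw[-(18*w**3*log(w**2 + 2/3) - 12*w**3 + 27*w**2*log(w**2 + 2/3) - 27*w**2 + 432*w*log(w**2 + 2/3) - 840*w + 18*log(w**2 + 2/3) + 280*sqrt(6)*atan(sqrt(6)*w/2))/108] = -w**2*log(w**2 + 2/3)/2 - w*log(w**2 + 2/3)/2 - 4*log(w**2 + 2/3) = f(w).
F(0) = -log(2/3)/6; F(-3/2) = -551/48 + 35*log(35/12)/6 + 70*sqrt(6)*atan(3*sqrt(6)/4)/27.
Integral = F(0) - F(-3/2) = -70*sqrt(6)*atan(3*sqrt(6)/4)/27 - 35*log(35/12)/6 - log(2/3)/6 + 551/48.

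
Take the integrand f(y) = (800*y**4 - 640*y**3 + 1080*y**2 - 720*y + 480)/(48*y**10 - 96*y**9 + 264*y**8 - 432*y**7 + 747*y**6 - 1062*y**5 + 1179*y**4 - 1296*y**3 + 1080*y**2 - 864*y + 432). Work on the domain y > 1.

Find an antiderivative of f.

f has the shape u'v + uv' for u = -20/(9*(y - 1)) and v = 1/(2*y**4/3 + 3*y**2/2 + 2) — it is the derivative of the product u*v.
Check: d/dy[-20/(6*y**5 - 6*y**4 + 27*y**3/2 - 27*y**2/2 + 18*y - 18)] = (800*y**4 - 640*y**3 + 1080*y**2 - 720*y + 480)/(48*y**10 - 96*y**9 + 264*y**8 - 432*y**7 + 747*y**6 - 1062*y**5 + 1179*y**4 - 1296*y**3 + 1080*y**2 - 864*y + 432) = f(y).

An antiderivative is F(y) = -20/(6*y**5 - 6*y**4 + 27*y**3/2 - 27*y**2/2 + 18*y - 18).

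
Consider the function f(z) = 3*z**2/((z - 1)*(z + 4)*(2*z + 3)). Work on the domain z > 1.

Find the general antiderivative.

The denominator factors as (z - 1)*(z + 4)*(2*z + 3); partial fractions split f into directly integrable pieces: -27/(25*(2*z + 3)) + 48/(25*(z + 4)) + 3/(25*(z - 1)).
Check: d/dz[3*log(z - 1)/25 - 27*log(z + 3/2)/50 + 48*log(z + 4)/25] = 3*z**2/(2*z**3 + 9*z**2 + z - 12), which equals f(z).

F(z) = 3*log(z - 1)/25 - 27*log(z + 3/2)/50 + 48*log(z + 4)/25 + C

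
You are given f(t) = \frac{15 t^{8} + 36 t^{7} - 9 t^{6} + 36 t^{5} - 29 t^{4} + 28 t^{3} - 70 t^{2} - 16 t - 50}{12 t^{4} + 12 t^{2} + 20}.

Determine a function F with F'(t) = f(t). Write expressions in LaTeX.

Differentiate the proposed F(t) back; it has to land on f(t) exactly.
Check: d/dt[\frac{t^{5}}{4} + \frac{3 t^{4}}{4} - \frac{2 t^{3}}{3} - \frac{5 t}{2} - \frac{2 \log{\left(t^{4} + t^{2} + \frac{5}{3} \right)}}{3}] = \frac{15 t^{8} + 36 t^{7} - 9 t^{6} + 36 t^{5} - 29 t^{4} + 28 t^{3} - 70 t^{2} - 16 t - 50}{12 t^{4} + 12 t^{2} + 20} = f(t).

An antiderivative is F(t) = \frac{t^{5}}{4} + \frac{3 t^{4}}{4} - \frac{2 t^{3}}{3} - \frac{5 t}{2} - \frac{2 \log{\left(t^{4} + t^{2} + \frac{5}{3} \right)}}{3}.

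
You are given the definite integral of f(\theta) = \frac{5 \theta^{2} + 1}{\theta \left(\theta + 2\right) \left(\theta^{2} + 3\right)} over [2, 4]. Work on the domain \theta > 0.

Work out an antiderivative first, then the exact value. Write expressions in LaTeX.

Factor the denominator (\theta \left(\theta + 2\right) \left(\theta^{2} + 3\right)) and decompose: f = \frac{2 \left(2 \theta + 3\right)}{3 \left(\theta^{2} + 3\right)} - \frac{3}{2 \left(\theta + 2\right)} + \frac{1}{6 \theta}; each piece integrates to a log, atan, or power term.
F(\theta) = \frac{\log{\left(\theta \right)}}{6} - \frac{3 \log{\left(\theta + 2 \right)}}{2} + \frac{2 \log{\left(\theta^{2} + 3 \right)}}{3} + \frac{2 \sqrt{3} \operatorname{atan}{\left(\frac{\sqrt{3} \theta}{3} \right)}}{3} is an antiderivative of f.
Check: d/d\theta[\frac{\log{\left(\theta \right)}}{6} - \frac{3 \log{\left(\theta + 2 \right)}}{2} + \frac{2 \log{\left(\theta^{2} + 3 \right)}}{3} + \frac{2 \sqrt{3} \operatorname{atan}{\left(\frac{\sqrt{3} \theta}{3} \right)}}{3}] = \frac{5 \theta^{2} + 1}{\theta^{4} + 2 \theta^{3} + 3 \theta^{2} + 6 \theta}, which equals f(\theta).
F(4) = - \frac{3 \log{\left(6 \right)}}{2} + \frac{\log{\left(4 \right)}}{6} + \frac{2 \sqrt{3} \operatorname{atan}{\left(\frac{4 \sqrt{3}}{3} \right)}}{3} + \frac{2 \log{\left(19 \right)}}{3}; F(2) = - \frac{3 \log{\left(4 \right)}}{2} + \frac{\log{\left(2 \right)}}{6} + \frac{2 \sqrt{3} \operatorname{atan}{\left(\frac{2 \sqrt{3}}{3} \right)}}{3} + \frac{2 \log{\left(7 \right)}}{3}.
Integral = F(4) - F(2) = - \frac{3 \log{\left(6 \right)}}{2} - \frac{2 \log{\left(7 \right)}}{3} - \frac{2 \sqrt{3} \operatorname{atan}{\left(\frac{2 \sqrt{3}}{3} \right)}}{3} - \frac{\log{\left(2 \right)}}{6} + \frac{2 \sqrt{3} \operatorname{atan}{\left(\frac{4 \sqrt{3}}{3} \right)}}{3} + \frac{2 \log{\left(19 \right)}}{3} + \frac{5 \log{\left(4 \right)}}{3}.

Antiderivative: F(\theta) = \frac{\log{\left(\theta \right)}}{6} - \frac{3 \log{\left(\theta + 2 \right)}}{2} + \frac{2 \log{\left(\theta^{2} + 3 \right)}}{3} + \frac{2 \sqrt{3} \operatorname{atan}{\left(\frac{\sqrt{3} \theta}{3} \right)}}{3}; value = - \frac{3 \log{\left(6 \right)}}{2} - \frac{2 \log{\left(7 \right)}}{3} - \frac{2 \sqrt{3} \operatorname{atan}{\left(\frac{2 \sqrt{3}}{3} \right)}}{3} - \frac{\log{\left(2 \right)}}{6} + \frac{2 \sqrt{3} \operatorname{atan}{\left(\frac{4 \sqrt{3}}{3} \right)}}{3} + \frac{2 \log{\left(19 \right)}}{3} + \frac{5 \log{\left(4 \right)}}{3}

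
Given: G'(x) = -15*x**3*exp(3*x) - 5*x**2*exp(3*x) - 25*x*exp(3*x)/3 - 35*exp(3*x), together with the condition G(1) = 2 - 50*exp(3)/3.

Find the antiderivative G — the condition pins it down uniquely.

G'(x) has the shape u'v + uv' for u = -5*x**3 + 10*x**2/3 - 5*x - 10 and v = exp(3*x) — it is the derivative of the product u*v.
A general antiderivative is -5*(x**3 - 2*x**2/3 + x + 2)*exp(3*x) + C.
The condition gives C = 2 - 50*exp(3)/3 - (-50*exp(3)/3) = 2.
So G(x) = -5*x**3*exp(3*x) + 10*x**2*exp(3*x)/3 - 5*x*exp(3*x) - 10*exp(3*x) + 2.
Check: d/dx[-5*x**3*exp(3*x) + 10*x**2*exp(3*x)/3 - 5*x*exp(3*x) - 10*exp(3*x) + 2] = -15*x**3*exp(3*x) - 5*x**2*exp(3*x) - 25*x*exp(3*x)/3 - 35*exp(3*x) = G'(x).

G(x) = -5*x**3*exp(3*x) + 10*x**2*exp(3*x)/3 - 5*x*exp(3*x) - 10*exp(3*x) + 2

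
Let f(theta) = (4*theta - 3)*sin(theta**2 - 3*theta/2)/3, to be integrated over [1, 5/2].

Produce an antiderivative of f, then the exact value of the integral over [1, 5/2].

f matches the chain-rule pattern g'(h)*h' with inner function h(theta) = theta**2 - 3*theta/2; substituting u = h(theta) collapses the integral.
F(theta) = -2*cos(theta**2 - 3*theta/2)/3 is an antiderivative of f.
Check: d/dtheta[-2*cos(theta**2 - 3*theta/2)/3] = 4*theta*sin(theta**2 - 3*theta/2)/3 - sin(theta**2 - 3*theta/2), which equals f(theta).
F(5/2) = -2*cos(5/2)/3; F(1) = -2*cos(1/2)/3.
Integral = F(5/2) - F(1) = -2*cos(5/2)/3 + 2*cos(1/2)/3.

Antiderivative: F(theta) = -2*cos(theta**2 - 3*theta/2)/3; value = -2*cos(5/2)/3 + 2*cos(1/2)/3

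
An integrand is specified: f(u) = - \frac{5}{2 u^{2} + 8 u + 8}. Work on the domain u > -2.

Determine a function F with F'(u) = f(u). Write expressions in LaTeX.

Whatever form F(u) takes, F'(u) = f(u) is non-negotiable.
Check: d/du[\frac{5}{2 \left(u + 2\right)}] = - \frac{5}{2 u^{2} + 8 u + 8} = f(u).

An antiderivative is F(u) = \frac{5}{2 \left(u + 2\right)}.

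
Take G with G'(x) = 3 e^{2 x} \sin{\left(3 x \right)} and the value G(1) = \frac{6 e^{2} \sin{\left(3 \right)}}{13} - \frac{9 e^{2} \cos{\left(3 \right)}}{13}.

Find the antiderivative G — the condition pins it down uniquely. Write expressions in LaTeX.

For G(x) to be correct, d/dx[G] must agree with the stated G'(x) identically.
A general antiderivative is \frac{6 e^{2 x} \sin{\left(3 x \right)}}{13} - \frac{9 e^{2 x} \cos{\left(3 x \right)}}{13} + C.
The condition gives C = \frac{6 e^{2} \sin{\left(3 \right)}}{13} - \frac{9 e^{2} \cos{\left(3 \right)}}{13} - (\frac{6 e^{2} \sin{\left(3 \right)}}{13} - \frac{9 e^{2} \cos{\left(3 \right)}}{13}) = 0.
So G(x) = \frac{6 e^{2 x} \sin{\left(3 x \right)}}{13} - \frac{9 e^{2 x} \cos{\left(3 x \right)}}{13}.
Check: d/dx[\frac{6 e^{2 x} \sin{\left(3 x \right)}}{13} - \frac{9 e^{2 x} \cos{\left(3 x \right)}}{13}] = 3 e^{2 x} \sin{\left(3 x \right)} = G'(x).

G(x) = \frac{6 e^{2 x} \sin{\left(3 x \right)}}{13} - \frac{9 e^{2 x} \cos{\left(3 x \right)}}{13}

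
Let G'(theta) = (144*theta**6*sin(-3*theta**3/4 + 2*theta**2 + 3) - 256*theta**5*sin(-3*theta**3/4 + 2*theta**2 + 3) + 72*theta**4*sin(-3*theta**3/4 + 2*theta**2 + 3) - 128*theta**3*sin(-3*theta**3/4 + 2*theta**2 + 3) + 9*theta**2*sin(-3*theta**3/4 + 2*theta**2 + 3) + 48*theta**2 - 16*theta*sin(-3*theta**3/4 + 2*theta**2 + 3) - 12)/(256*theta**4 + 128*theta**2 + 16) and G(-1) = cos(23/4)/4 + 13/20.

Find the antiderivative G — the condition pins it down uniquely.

For G(theta) to be correct, d/dtheta[G] must agree with the stated G'(theta) identically.
A general antiderivative is -3*theta/(4*(4*theta**2 + 1)) + cos(-3*theta**3/4 + 2*theta**2 + 3)/4 + C.
The condition gives C = cos(23/4)/4 + 13/20 - (3/20 + cos(23/4)/4) = 1/2.
So G(theta) = (8*theta**2 - 3*theta + (4*theta**2 + 1)*cos(-3*theta**3/4 + 2*theta**2 + 3) + 2)/(4*(4*theta**2 + 1)).
Check: d/dtheta[(8*theta**2 - 3*theta + (4*theta**2 + 1)*cos(-3*theta**3/4 + 2*theta**2 + 3) + 2)/(4*(4*theta**2 + 1))] = (144*theta**6*sin(-3*theta**3/4 + 2*theta**2 + 3) - 256*theta**5*sin(-3*theta**3/4 + 2*theta**2 + 3) + 72*theta**4*sin(-3*theta**3/4 + 2*theta**2 + 3) - 128*theta**3*sin(-3*theta**3/4 + 2*theta**2 + 3) + 9*theta**2*sin(-3*theta**3/4 + 2*theta**2 + 3) + 48*theta**2 - 16*theta*sin(-3*theta**3/4 + 2*theta**2 + 3) - 12)/(256*theta**4 + 128*theta**2 + 16) = G'(theta).

G(theta) = (8*theta**2 - 3*theta + (4*theta**2 + 1)*cos(-3*theta**3/4 + 2*theta**2 + 3) + 2)/(4*(4*theta**2 + 1))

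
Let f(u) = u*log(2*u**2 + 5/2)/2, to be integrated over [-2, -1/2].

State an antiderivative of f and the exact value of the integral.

Antiderivative: F(u) = u**2*log(2*u**2 + 5/2)/4 - u**2/4 + 5*log(4*u**2 + 5)/16; value = -log(21/2) - 5*log(21)/16 + log(3)/16 + 5*log(6)/16 + 15/16

A candidate is checked by its d/du: the result must match f(u).
F(u) = u**2*log(2*u**2 + 5/2)/4 - u**2/4 + 5*log(4*u**2 + 5)/16 is an antiderivative of f.
Check: d/du[u**2*log(2*u**2 + 5/2)/4 - u**2/4 + 5*log(4*u**2 + 5)/16] = u*log(2*u**2 + 5/2)/2 = f(u).
F(-1/2) = -1/16 + log(3)/16 + 5*log(6)/16; F(-2) = -1 + 5*log(21)/16 + log(21/2).
Integral = F(-1/2) - F(-2) = -log(21/2) - 5*log(21)/16 + log(3)/16 + 5*log(6)/16 + 15/16.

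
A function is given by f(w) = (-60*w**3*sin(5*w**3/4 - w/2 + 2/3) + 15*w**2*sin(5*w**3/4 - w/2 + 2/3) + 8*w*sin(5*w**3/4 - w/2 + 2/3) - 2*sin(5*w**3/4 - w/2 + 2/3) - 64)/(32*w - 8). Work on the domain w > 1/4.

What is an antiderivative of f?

An antiderivative is F(w) = (-4*log(4*w - 1) + cos(5*w**3/4 - w/2 + 2/3))/2.

Check any antiderivative F(w) by computing F'(w) and comparing it with f(w).
Check: d/dw[(-4*log(4*w - 1) + cos(5*w**3/4 - w/2 + 2/3))/2] = (-60*w**3*sin(5*w**3/4 - w/2 + 2/3) + 15*w**2*sin(5*w**3/4 - w/2 + 2/3) + 8*w*sin(5*w**3/4 - w/2 + 2/3) - 2*sin(5*w**3/4 - w/2 + 2/3) - 64)/(32*w - 8) = f(w).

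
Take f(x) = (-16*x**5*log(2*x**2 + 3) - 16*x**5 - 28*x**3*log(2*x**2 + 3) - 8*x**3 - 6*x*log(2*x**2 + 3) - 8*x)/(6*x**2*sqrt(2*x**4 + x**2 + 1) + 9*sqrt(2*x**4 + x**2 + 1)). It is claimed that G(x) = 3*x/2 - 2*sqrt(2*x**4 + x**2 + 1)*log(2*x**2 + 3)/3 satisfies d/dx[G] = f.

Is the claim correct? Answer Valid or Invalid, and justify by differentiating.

d/dx[G] = (-32*x**5*log(2*x**2 + 3) - 32*x**5 - 56*x**3*log(2*x**2 + 3) - 16*x**3 + 18*x**2*sqrt(2*x**4 + x**2 + 1) - 12*x*log(2*x**2 + 3) - 16*x + 27*sqrt(2*x**4 + x**2 + 1))/(12*x**2*sqrt(2*x**4 + x**2 + 1) + 18*sqrt(2*x**4 + x**2 + 1))
d/dx[G] - f(x) = 3/2 != 0.

Invalid: d/dx[G] - f = 3/2, which is not 0.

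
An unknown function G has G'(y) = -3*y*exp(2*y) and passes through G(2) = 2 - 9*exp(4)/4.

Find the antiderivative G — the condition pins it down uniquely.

Recognize the product-rule pattern: G'(y) = u'v + uv' with u = 3/4 - 3*y/2, v = exp(2*y), so integration by parts undoes it.
A general antiderivative is (3 - 6*y)*exp(2*y)/4 + C.
The condition gives C = 2 - 9*exp(4)/4 - (-9*exp(4)/4) = 2.
So G(y) = (3 - 6*y)*exp(2*y)/4 + 2.
Check: d/dy[(3 - 6*y)*exp(2*y)/4 + 2] = -3*y*exp(2*y) = G'(y).

G(y) = (3 - 6*y)*exp(2*y)/4 + 2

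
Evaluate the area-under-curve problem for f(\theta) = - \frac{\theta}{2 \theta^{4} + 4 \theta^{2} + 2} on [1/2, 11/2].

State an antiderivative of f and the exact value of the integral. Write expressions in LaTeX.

f matches the chain-rule pattern g'(h)*h' with inner function h(\theta) = 4 \theta^{2} + 4; substituting u = h(\theta) collapses the integral.
F(\theta) = \frac{1}{4 \left(\theta^{2} + 1\right)} is an antiderivative of f.
Check: d/d\theta[\frac{1}{4 \left(\theta^{2} + 1\right)}] = - \frac{\theta}{2 \theta^{4} + 4 \theta^{2} + 2} = f(\theta).
F(11/2) = \frac{1}{125}; F(1/2) = \frac{1}{5}.
Integral = F(11/2) - F(1/2) = - \frac{24}{125}.

Antiderivative: F(\theta) = \frac{1}{4 \left(\theta^{2} + 1\right)}; value = - \frac{24}{125}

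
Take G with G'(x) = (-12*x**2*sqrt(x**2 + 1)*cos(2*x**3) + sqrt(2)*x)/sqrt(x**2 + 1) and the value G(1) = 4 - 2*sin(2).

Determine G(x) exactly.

G(x) = sqrt(2*x**2 + 2) - 2*sin(2*x**3) + 2

A first test for any G(x): its x-derivative must equal the given G'(x).
A general antiderivative is sqrt(2*x**2 + 2) - 2*sin(2*x**3) + C.
The condition gives C = 4 - 2*sin(2) - (2 - 2*sin(2)) = 2.
So G(x) = sqrt(2*x**2 + 2) - 2*sin(2*x**3) + 2.
Check: d/dx[sqrt(2*x**2 + 2) - 2*sin(2*x**3) + 2] = (-12*x**2*sqrt(x**2 + 1)*cos(2*x**3) + sqrt(2)*x)/sqrt(x**2 + 1) = G'(x).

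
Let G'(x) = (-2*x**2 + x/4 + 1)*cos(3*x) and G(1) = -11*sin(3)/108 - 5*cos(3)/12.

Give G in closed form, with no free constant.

G(x) = -2*x**2*sin(3*x)/3 + x*sin(3*x)/12 - 4*x*cos(3*x)/9 + 13*sin(3*x)/27 + cos(3*x)/36

Check a candidate G(x) by differentiating: d/dx[G] must match the given G'(x).
A general antiderivative is -2*x**2*sin(3*x)/3 + x*sin(3*x)/12 - 4*x*cos(3*x)/9 + 13*sin(3*x)/27 + cos(3*x)/36 + C.
The condition gives C = -11*sin(3)/108 - 5*cos(3)/12 - (-11*sin(3)/108 - 5*cos(3)/12) = 0.
So G(x) = -2*x**2*sin(3*x)/3 + x*sin(3*x)/12 - 4*x*cos(3*x)/9 + 13*sin(3*x)/27 + cos(3*x)/36.
Check: d/dx[-2*x**2*sin(3*x)/3 + x*sin(3*x)/12 - 4*x*cos(3*x)/9 + 13*sin(3*x)/27 + cos(3*x)/36] = -2*x**2*cos(3*x) + x*cos(3*x)/4 + cos(3*x), which equals G'(x).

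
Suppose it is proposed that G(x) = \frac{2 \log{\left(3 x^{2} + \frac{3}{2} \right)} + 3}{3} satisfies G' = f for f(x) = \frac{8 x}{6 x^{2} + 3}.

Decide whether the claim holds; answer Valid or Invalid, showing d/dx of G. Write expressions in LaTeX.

d/dx[G] = \frac{8 x}{6 x^{2} + 3}
This equals f(x) exactly, so the claim holds.

Valid: G'(x) = f(x).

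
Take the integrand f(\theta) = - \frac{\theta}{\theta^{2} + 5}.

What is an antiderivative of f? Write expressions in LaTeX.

f matches the chain-rule pattern g'(h)*h' with inner function h(\theta) = \theta^{2} + 5; substituting u = h(\theta) collapses the integral.
Check: d/d\theta[- \frac{\log{\left(\theta^{2} + 5 \right)}}{2}] = - \frac{\theta}{\theta^{2} + 5} = f(\theta).

An antiderivative is F(\theta) = - \frac{\log{\left(\theta^{2} + 5 \right)}}{2}.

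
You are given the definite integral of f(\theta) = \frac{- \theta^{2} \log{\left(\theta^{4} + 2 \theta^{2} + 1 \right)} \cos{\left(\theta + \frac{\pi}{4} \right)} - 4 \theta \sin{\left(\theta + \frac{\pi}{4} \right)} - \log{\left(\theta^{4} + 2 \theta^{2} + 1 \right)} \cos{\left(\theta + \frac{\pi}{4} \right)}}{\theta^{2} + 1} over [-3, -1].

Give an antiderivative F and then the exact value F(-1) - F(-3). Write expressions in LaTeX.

f has the shape u'v + uv' for u = - \log{\left(\theta^{4} + 2 \theta^{2} + 1 \right)} and v = \sin{\left(\theta + \frac{\pi}{4} \right)} — it is the derivative of the product u*v.
F(\theta) = - \log{\left(\theta^{4} + 2 \theta^{2} + 1 \right)} \sin{\left(\theta + \frac{\pi}{4} \right)} is an antiderivative of f.
Check: d/d\theta[- \log{\left(\theta^{4} + 2 \theta^{2} + 1 \right)} \sin{\left(\theta + \frac{\pi}{4} \right)}] = \frac{- \theta^{2} \log{\left(\theta^{4} + 2 \theta^{2} + 1 \right)} \cos{\left(\theta + \frac{\pi}{4} \right)} - 4 \theta \sin{\left(\theta + \frac{\pi}{4} \right)} - \log{\left(\theta^{4} + 2 \theta^{2} + 1 \right)} \cos{\left(\theta + \frac{\pi}{4} \right)}}{\theta^{2} + 1} = f(\theta).
F(-1) = - \log{\left(4 \right)} \cos{\left(\frac{\pi}{4} + 1 \right)}; F(-3) = - \log{\left(100 \right)} \cos{\left(\frac{\pi}{4} + 3 \right)}.
Integral = F(-1) - F(-3) = \log{\left(100 \right)} \cos{\left(\frac{\pi}{4} + 3 \right)} - \log{\left(4 \right)} \cos{\left(\frac{\pi}{4} + 1 \right)}.

Antiderivative: F(\theta) = - \log{\left(\theta^{4} + 2 \theta^{2} + 1 \right)} \sin{\left(\theta + \frac{\pi}{4} \right)}; value = \log{\left(100 \right)} \cos{\left(\frac{\pi}{4} + 3 \right)} - \log{\left(4 \right)} \cos{\left(\frac{\pi}{4} + 1 \right)}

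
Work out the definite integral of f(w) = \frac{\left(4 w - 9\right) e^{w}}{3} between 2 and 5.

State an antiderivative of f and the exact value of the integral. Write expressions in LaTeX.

Recognize the product-rule pattern: f = u'v + uv' with u = \frac{4 w}{3} - \frac{13}{3}, v = e^{w}, so integration by parts undoes it.
F(w) = \frac{\left(4 w - 13\right) e^{w}}{3} is an antiderivative of f.
Check: d/dw[\frac{\left(4 w - 13\right) e^{w}}{3}] = \frac{4 w e^{w}}{3} - 3 e^{w}, which equals f(w).
F(5) = \frac{7 e^{5}}{3}; F(2) = - \frac{5 e^{2}}{3}.
Integral = F(5) - F(2) = \frac{5 e^{2}}{3} + \frac{7 e^{5}}{3}.

Antiderivative: F(w) = \frac{\left(4 w - 13\right) e^{w}}{3}; value = \frac{5 e^{2}}{3} + \frac{7 e^{5}}{3}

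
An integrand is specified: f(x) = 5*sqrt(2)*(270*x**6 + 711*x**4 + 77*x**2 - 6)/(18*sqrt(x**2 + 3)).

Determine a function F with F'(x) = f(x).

Any candidate F(x) must reproduce f(x) exactly when differentiated.
Check: d/dx[-5*(2/3 - 5*x**2)*sqrt(2*x**2 + 6)*(3*x**3/2 + x/2)/3] = (1350*sqrt(2)*x**6 + 3555*sqrt(2)*x**4 + 385*sqrt(2)*x**2 - 30*sqrt(2))/(18*sqrt(x**2 + 3)), which equals f(x).

An antiderivative is F(x) = -5*(2/3 - 5*x**2)*sqrt(2*x**2 + 6)*(3*x**3/2 + x/2)/3.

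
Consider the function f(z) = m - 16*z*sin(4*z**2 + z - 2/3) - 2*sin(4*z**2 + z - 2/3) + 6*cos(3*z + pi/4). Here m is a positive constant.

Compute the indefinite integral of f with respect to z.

F(z) = m*z + 2*sin(3*z + pi/4) + 2*cos(4*z**2 + z - 2/3) + C

The integrand splits into summands that can be handled one at a time.
Check: d/dz[m*z + 2*sin(3*z + pi/4) + 2*cos(4*z**2 + z - 2/3)] = m - 16*z*sin(4*z**2 + z - 2/3) - 2*sin(4*z**2 + z - 2/3) + 6*cos(3*z + pi/4) = f(z).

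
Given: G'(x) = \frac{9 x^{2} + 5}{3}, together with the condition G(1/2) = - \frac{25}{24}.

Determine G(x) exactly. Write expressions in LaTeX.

A first test for any G(x): its x-derivative must equal the given G'(x).
A general antiderivative is x^{3} + \frac{5 x}{3} - 2 + C.
The condition gives C = - \frac{25}{24} - (- \frac{25}{24}) = 0.
So G(x) = \frac{3 x^{3} + 5 x - 6}{3}.
Check: d/dx[\frac{3 x^{3} + 5 x - 6}{3}] = 3 x^{2} + \frac{5}{3}, which equals G'(x).

G(x) = \frac{3 x^{3} + 5 x - 6}{3}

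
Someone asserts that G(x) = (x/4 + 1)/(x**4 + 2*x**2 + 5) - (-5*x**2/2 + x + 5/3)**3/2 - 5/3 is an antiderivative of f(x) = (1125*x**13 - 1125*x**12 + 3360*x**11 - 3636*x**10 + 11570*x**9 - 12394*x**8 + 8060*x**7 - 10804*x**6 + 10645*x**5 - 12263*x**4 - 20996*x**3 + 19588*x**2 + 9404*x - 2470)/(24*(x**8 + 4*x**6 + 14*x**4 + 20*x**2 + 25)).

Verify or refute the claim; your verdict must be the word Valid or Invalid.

d/dx[G] = (1125*x**13 - 1125*x**12 + 3360*x**11 - 3636*x**10 + 11570*x**9 - 12394*x**8 + 8060*x**7 - 10804*x**6 + 10645*x**5 - 12263*x**4 - 20996*x**3 + 19588*x**2 + 9404*x - 2470)/(24*x**8 + 96*x**6 + 336*x**4 + 480*x**2 + 600)
This equals f(x) exactly, so the claim holds.

Valid: G'(x) = f(x).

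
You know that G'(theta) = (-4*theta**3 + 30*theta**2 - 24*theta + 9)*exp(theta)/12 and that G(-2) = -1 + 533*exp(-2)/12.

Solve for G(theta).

G'(theta) has the shape u'v + uv' for u = -theta**3/3 + 7*theta**2/2 - 9*theta + 39/4 and v = exp(theta) — it is the derivative of the product u*v.
A general antiderivative is (-4*theta**3 + 42*theta**2 - 108*theta + 117)*exp(theta)/12 + C.
The condition gives C = -1 + 533*exp(-2)/12 - (533*exp(-2)/12) = -1.
So G(theta) = -theta**3*exp(theta)/3 + 7*theta**2*exp(theta)/2 - 9*theta*exp(theta) + 39*exp(theta)/4 - 1.
Check: d/dtheta[-theta**3*exp(theta)/3 + 7*theta**2*exp(theta)/2 - 9*theta*exp(theta) + 39*exp(theta)/4 - 1] = -theta**3*exp(theta)/3 + 5*theta**2*exp(theta)/2 - 2*theta*exp(theta) + 3*exp(theta)/4, which equals G'(theta).

G(theta) = -theta**3*exp(theta)/3 + 7*theta**2*exp(theta)/2 - 9*theta*exp(theta) + 39*exp(theta)/4 - 1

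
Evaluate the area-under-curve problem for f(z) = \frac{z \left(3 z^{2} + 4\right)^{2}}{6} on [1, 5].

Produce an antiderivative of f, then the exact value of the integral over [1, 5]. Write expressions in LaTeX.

Antiderivative: F(z) = \frac{\left(3 z^{2} + 4\right)^{3}}{108}; value = 4562

The substitution u = \frac{z^{2}}{2} + \frac{2}{3} works: f is exactly (dF/du)*(du/dz) for that inner function.
F(z) = \frac{\left(3 z^{2} + 4\right)^{3}}{108} is an antiderivative of f.
Check: d/dz[\frac{\left(3 z^{2} + 4\right)^{3}}{108}] = \frac{3 z^{5}}{2} + 4 z^{3} + \frac{8 z}{3}, which equals f(z).
F(5) = \frac{493039}{108}; F(1) = \frac{343}{108}.
Integral = F(5) - F(1) = 4562.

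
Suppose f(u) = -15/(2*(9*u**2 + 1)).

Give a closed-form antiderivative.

An antiderivative is F(u) = -5*atan(3*u)/2.

Check any antiderivative F(u) by computing F'(u) and comparing it with f(u).
Check: d/du[-5*atan(3*u)/2] = -15/(18*u**2 + 2), which equals f(u).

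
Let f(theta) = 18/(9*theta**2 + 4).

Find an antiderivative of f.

An antiderivative is F(theta) = 3*atan(3*theta/2).

Any candidate F(theta) must reproduce f(theta) exactly when differentiated.
Check: d/dtheta[3*atan(3*theta/2)] = 18/(9*theta**2 + 4) = f(theta).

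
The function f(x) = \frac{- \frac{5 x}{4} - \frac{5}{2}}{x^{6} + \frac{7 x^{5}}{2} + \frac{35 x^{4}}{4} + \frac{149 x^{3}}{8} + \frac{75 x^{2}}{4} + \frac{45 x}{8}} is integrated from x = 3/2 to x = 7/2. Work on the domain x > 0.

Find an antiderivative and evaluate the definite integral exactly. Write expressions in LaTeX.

The denominator factors as x \left(2 x + 1\right) \left(2 x + 3\right)^{2} \left(x^{2} + 5\right); partial fractions split f into directly integrable pieces: - \frac{2 \left(104 x - 185\right)}{5887 \left(x^{2} + 5\right)} - \frac{3550}{7569 \left(2 x + 3\right)} - \frac{20}{87 \left(2 x + 3\right)^{2}} + \frac{10}{7 \left(2 x + 1\right)} - \frac{4}{9 x}.
F(x) = - \frac{4 \log{\left(x \right)}}{9} + \frac{5 \log{\left(x + \frac{1}{2} \right)}}{7} - \frac{1775 \log{\left(x + \frac{3}{2} \right)}}{7569} - \frac{104 \log{\left(x^{2} + 5 \right)}}{5887} + \frac{74 \sqrt{5} \operatorname{atan}{\left(\frac{\sqrt{5} x}{5} \right)}}{5887} + \frac{10}{174 x + 261} is an antiderivative of f.
Check: d/dx[- \frac{4 \log{\left(x \right)}}{9} + \frac{5 \log{\left(x + \frac{1}{2} \right)}}{7} - \frac{1775 \log{\left(x + \frac{3}{2} \right)}}{7569} - \frac{104 \log{\left(x^{2} + 5 \right)}}{5887} + \frac{74 \sqrt{5} \operatorname{atan}{\left(\frac{\sqrt{5} x}{5} \right)}}{5887} + \frac{10}{174 x + 261}] = \frac{- 10 x - 20}{8 x^{6} + 28 x^{5} + 70 x^{4} + 149 x^{3} + 150 x^{2} + 45 x}, which equals f(x).
F(7/2) = - \frac{4 \log{\left(\frac{7}{2} \right)}}{9} - \frac{1775 \log{\left(5 \right)}}{7569} - \frac{104 \log{\left(\frac{69}{4} \right)}}{5887} + \frac{1}{87} + \frac{74 \sqrt{5} \operatorname{atan}{\left(\frac{7 \sqrt{5}}{10} \right)}}{5887} + \frac{5 \log{\left(4 \right)}}{7}; F(3/2) = - \frac{1775 \log{\left(3 \right)}}{7569} - \frac{4 \log{\left(\frac{3}{2} \right)}}{9} - \frac{104 \log{\left(\frac{29}{4} \right)}}{5887} + \frac{74 \sqrt{5} \operatorname{atan}{\left(\frac{3 \sqrt{5}}{10} \right)}}{5887} + \frac{5}{261} + \frac{5 \log{\left(2 \right)}}{7}.
Integral = F(7/2) - F(3/2) = - \frac{4 \log{\left(\frac{7}{2} \right)}}{9} - \frac{5 \log{\left(2 \right)}}{7} - \frac{1775 \log{\left(5 \right)}}{7569} - \frac{104 \log{\left(\frac{69}{4} \right)}}{5887} - \frac{74 \sqrt{5} \operatorname{atan}{\left(\frac{3 \sqrt{5}}{10} \right)}}{5887} - \frac{2}{261} + \frac{74 \sqrt{5} \operatorname{atan}{\left(\frac{7 \sqrt{5}}{10} \right)}}{5887} + \frac{104 \log{\left(\frac{29}{4} \right)}}{5887} + \frac{4 \log{\left(\frac{3}{2} \right)}}{9} + \frac{1775 \log{\left(3 \right)}}{7569} + \frac{5 \log{\left(4 \right)}}{7}.

Antiderivative: F(x) = - \frac{4 \log{\left(x \right)}}{9} + \frac{5 \log{\left(x + \frac{1}{2} \right)}}{7} - \frac{1775 \log{\left(x + \frac{3}{2} \right)}}{7569} - \frac{104 \log{\left(x^{2} + 5 \right)}}{5887} + \frac{74 \sqrt{5} \operatorname{atan}{\left(\frac{\sqrt{5} x}{5} \right)}}{5887} + \frac{10}{174 x + 261}; value = - \frac{4 \log{\left(\frac{7}{2} \right)}}{9} - \frac{5 \log{\left(2 \right)}}{7} - \frac{1775 \log{\left(5 \right)}}{7569} - \frac{104 \log{\left(\frac{69}{4} \right)}}{5887} - \frac{74 \sqrt{5} \operatorname{atan}{\left(\frac{3 \sqrt{5}}{10} \right)}}{5887} - \frac{2}{261} + \frac{74 \sqrt{5} \operatorname{atan}{\left(\frac{7 \sqrt{5}}{10} \right)}}{5887} + \frac{104 \log{\left(\frac{29}{4} \right)}}{5887} + \frac{4 \log{\left(\frac{3}{2} \right)}}{9} + \frac{1775 \log{\left(3 \right)}}{7569} + \frac{5 \log{\left(4 \right)}}{7}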